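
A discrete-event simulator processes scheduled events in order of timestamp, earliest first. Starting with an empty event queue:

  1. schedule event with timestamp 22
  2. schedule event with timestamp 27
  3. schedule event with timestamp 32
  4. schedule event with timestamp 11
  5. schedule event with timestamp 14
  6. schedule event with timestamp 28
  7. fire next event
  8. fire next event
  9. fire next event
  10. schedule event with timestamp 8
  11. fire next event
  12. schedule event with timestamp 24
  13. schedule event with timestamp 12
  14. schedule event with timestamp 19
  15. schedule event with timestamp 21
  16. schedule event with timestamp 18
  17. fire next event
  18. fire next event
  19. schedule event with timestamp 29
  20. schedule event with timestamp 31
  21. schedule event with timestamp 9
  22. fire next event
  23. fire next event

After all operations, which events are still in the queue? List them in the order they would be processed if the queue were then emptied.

insert 22 → {22}
insert 27 → {22, 27}
insert 32 → {22, 27, 32}
insert 11 → {11, 22, 27, 32}
insert 14 → {11, 14, 22, 27, 32}
insert 28 → {11, 14, 22, 27, 28, 32}
fire next event → 11; now {14, 22, 27, 28, 32}
fire next event → 14; now {22, 27, 28, 32}
fire next event → 22; now {27, 28, 32}
insert 8 → {8, 27, 28, 32}
fire next event → 8; now {27, 28, 32}
insert 24 → {24, 27, 28, 32}
insert 12 → {12, 24, 27, 28, 32}
insert 19 → {12, 19, 24, 27, 28, 32}
insert 21 → {12, 19, 21, 24, 27, 28, 32}
insert 18 → {12, 18, 19, 21, 24, 27, 28, 32}
fire next event → 12; now {18, 19, 21, 24, 27, 28, 32}
fire next event → 18; now {19, 21, 24, 27, 28, 32}
insert 29 → {19, 21, 24, 27, 28, 29, 32}
insert 31 → {19, 21, 24, 27, 28, 29, 31, 32}
insert 9 → {9, 19, 21, 24, 27, 28, 29, 31, 32}
fire next event → 9; now {19, 21, 24, 27, 28, 29, 31, 32}
fire next event → 19; now {21, 24, 27, 28, 29, 31, 32}

21, 24, 27, 28, 29, 31, 32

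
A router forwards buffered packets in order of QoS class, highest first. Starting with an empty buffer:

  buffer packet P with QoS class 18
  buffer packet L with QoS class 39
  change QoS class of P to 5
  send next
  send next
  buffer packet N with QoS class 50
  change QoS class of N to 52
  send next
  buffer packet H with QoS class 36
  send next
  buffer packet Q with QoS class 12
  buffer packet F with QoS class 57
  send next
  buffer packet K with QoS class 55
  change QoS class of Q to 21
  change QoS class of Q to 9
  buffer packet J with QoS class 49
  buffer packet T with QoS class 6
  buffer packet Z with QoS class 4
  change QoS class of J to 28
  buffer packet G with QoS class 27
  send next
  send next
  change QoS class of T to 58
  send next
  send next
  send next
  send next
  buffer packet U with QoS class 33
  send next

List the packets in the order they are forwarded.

add P (QoS class 18) → {P:18}
add L (QoS class 39) → {L:39, P:18}
update P to QoS class 5 → {L:39, P:5}
send next → L; now {P:5}
send next → P; now {}
add N (QoS class 50) → {N:50}
update N to QoS class 52 → {N:52}
send next → N; now {}
add H (QoS class 36) → {H:36}
send next → H; now {}
add Q (QoS class 12) → {Q:12}
add F (QoS class 57) → {F:57, Q:12}
send next → F; now {Q:12}
add K (QoS class 55) → {K:55, Q:12}
update Q to QoS class 21 → {K:55, Q:21}
update Q to QoS class 9 → {K:55, Q:9}
add J (QoS class 49) → {K:55, J:49, Q:9}
add T (QoS class 6) → {K:55, J:49, Q:9, T:6}
add Z (QoS class 4) → {K:55, J:49, Q:9, T:6, Z:4}
update J to QoS class 28 → {K:55, J:28, Q:9, T:6, Z:4}
add G (QoS class 27) → {K:55, J:28, G:27, Q:9, T:6, Z:4}
send next → K; now {J:28, G:27, Q:9, T:6, Z:4}
send next → J; now {G:27, Q:9, T:6, Z:4}
update T to QoS class 58 → {T:58, G:27, Q:9, Z:4}
send next → T; now {G:27, Q:9, Z:4}
send next → G; now {Q:9, Z:4}
send next → Q; now {Z:4}
send next → Z; now {}
add U (QoS class 33) → {U:33}
send next → U; now {}

[L, P, N, H, F, K, J, T, G, Q, Z, U]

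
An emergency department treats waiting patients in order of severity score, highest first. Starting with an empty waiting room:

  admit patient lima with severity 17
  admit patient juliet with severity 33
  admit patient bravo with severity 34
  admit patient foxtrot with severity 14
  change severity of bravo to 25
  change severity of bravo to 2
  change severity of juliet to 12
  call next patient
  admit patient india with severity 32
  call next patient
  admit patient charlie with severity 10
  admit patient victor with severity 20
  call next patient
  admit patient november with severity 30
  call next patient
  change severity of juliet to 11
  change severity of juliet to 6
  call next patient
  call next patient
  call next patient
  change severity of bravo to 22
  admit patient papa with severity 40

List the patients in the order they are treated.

add lima (severity 17) → {lima:17}
add juliet (severity 33) → {juliet:33, lima:17}
add bravo (severity 34) → {bravo:34, juliet:33, lima:17}
add foxtrot (severity 14) → {bravo:34, juliet:33, lima:17, foxtrot:14}
update bravo to severity 25 → {juliet:33, bravo:25, lima:17, foxtrot:14}
update bravo to severity 2 → {juliet:33, lima:17, foxtrot:14, bravo:2}
update juliet to severity 12 → {lima:17, foxtrot:14, juliet:12, bravo:2}
call next patient → lima; now {foxtrot:14, juliet:12, bravo:2}
add india (severity 32) → {india:32, foxtrot:14, juliet:12, bravo:2}
call next patient → india; now {foxtrot:14, juliet:12, bravo:2}
add charlie (severity 10) → {foxtrot:14, juliet:12, charlie:10, bravo:2}
add victor (severity 20) → {victor:20, foxtrot:14, juliet:12, charlie:10, bravo:2}
call next patient → victor; now {foxtrot:14, juliet:12, charlie:10, bravo:2}
add november (severity 30) → {november:30, foxtrot:14, juliet:12, charlie:10, bravo:2}
call next patient → november; now {foxtrot:14, juliet:12, charlie:10, bravo:2}
update juliet to severity 11 → {foxtrot:14, juliet:11, charlie:10, bravo:2}
update juliet to severity 6 → {foxtrot:14, charlie:10, juliet:6, bravo:2}
call next patient → foxtrot; now {charlie:10, juliet:6, bravo:2}
call next patient → charlie; now {juliet:6, bravo:2}
call next patient → juliet; now {bravo:2}
update bravo to severity 22 → {bravo:22}
add papa (severity 40) → {papa:40, bravo:22}

[lima, india, victor, november, foxtrot, charlie, juliet]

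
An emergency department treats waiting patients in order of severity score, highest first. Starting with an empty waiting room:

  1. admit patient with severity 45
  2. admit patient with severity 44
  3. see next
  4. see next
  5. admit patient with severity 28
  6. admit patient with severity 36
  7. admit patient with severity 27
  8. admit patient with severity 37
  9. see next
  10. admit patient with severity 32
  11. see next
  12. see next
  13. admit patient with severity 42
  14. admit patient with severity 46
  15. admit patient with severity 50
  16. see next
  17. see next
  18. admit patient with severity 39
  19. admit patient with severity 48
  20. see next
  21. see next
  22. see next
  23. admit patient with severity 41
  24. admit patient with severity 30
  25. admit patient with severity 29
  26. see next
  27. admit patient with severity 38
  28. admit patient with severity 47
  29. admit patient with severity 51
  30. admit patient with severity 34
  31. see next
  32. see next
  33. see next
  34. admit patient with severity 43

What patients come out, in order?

45, 44, 37, 36, 32, 50, 46, 48, 42, 39, 41, 51, 47, 38

insert 45 → {45}
insert 44 → {45, 44}
see next → 45; now {44}
see next → 44; now {}
insert 28 → {28}
insert 36 → {36, 28}
insert 27 → {36, 28, 27}
insert 37 → {37, 36, 28, 27}
see next → 37; now {36, 28, 27}
insert 32 → {36, 32, 28, 27}
see next → 36; now {32, 28, 27}
see next → 32; now {28, 27}
insert 42 → {42, 28, 27}
insert 46 → {46, 42, 28, 27}
insert 50 → {50, 46, 42, 28, 27}
see next → 50; now {46, 42, 28, 27}
see next → 46; now {42, 28, 27}
insert 39 → {42, 39, 28, 27}
insert 48 → {48, 42, 39, 28, 27}
see next → 48; now {42, 39, 28, 27}
see next → 42; now {39, 28, 27}
see next → 39; now {28, 27}
insert 41 → {41, 28, 27}
insert 30 → {41, 30, 28, 27}
insert 29 → {41, 30, 29, 28, 27}
see next → 41; now {30, 29, 28, 27}
insert 38 → {38, 30, 29, 28, 27}
insert 47 → {47, 38, 30, 29, 28, 27}
insert 51 → {51, 47, 38, 30, 29, 28, 27}
insert 34 → {51, 47, 38, 34, 30, 29, 28, 27}
see next → 51; now {47, 38, 34, 30, 29, 28, 27}
see next → 47; now {38, 34, 30, 29, 28, 27}
see next → 38; now {34, 30, 29, 28, 27}
insert 43 → {43, 34, 30, 29, 28, 27}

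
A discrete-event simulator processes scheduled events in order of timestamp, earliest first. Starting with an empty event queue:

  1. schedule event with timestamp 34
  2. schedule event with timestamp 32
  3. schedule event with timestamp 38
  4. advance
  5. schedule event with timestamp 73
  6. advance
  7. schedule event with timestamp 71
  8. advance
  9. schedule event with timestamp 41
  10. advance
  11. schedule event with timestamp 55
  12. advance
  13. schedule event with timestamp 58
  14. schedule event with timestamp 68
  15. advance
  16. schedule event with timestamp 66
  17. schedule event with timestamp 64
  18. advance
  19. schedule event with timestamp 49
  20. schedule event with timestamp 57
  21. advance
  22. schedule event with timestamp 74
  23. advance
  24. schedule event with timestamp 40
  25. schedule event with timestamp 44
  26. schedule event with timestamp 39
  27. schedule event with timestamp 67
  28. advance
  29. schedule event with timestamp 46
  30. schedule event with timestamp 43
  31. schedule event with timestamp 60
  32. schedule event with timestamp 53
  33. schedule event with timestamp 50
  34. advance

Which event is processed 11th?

insert 34 → {34}
insert 32 → {32, 34}
insert 38 → {32, 34, 38}
advance → 32; now {34, 38}
insert 73 → {34, 38, 73}
advance → 34; now {38, 73}
insert 71 → {38, 71, 73}
advance → 38; now {71, 73}
insert 41 → {41, 71, 73}
advance → 41; now {71, 73}
insert 55 → {55, 71, 73}
advance → 55; now {71, 73}
insert 58 → {58, 71, 73}
insert 68 → {58, 68, 71, 73}
advance → 58; now {68, 71, 73}
insert 66 → {66, 68, 71, 73}
insert 64 → {64, 66, 68, 71, 73}
advance → 64; now {66, 68, 71, 73}
insert 49 → {49, 66, 68, 71, 73}
insert 57 → {49, 57, 66, 68, 71, 73}
advance → 49; now {57, 66, 68, 71, 73}
insert 74 → {57, 66, 68, 71, 73, 74}
advance → 57; now {66, 68, 71, 73, 74}
insert 40 → {40, 66, 68, 71, 73, 74}
insert 44 → {40, 44, 66, 68, 71, 73, 74}
insert 39 → {39, 40, 44, 66, 68, 71, 73, 74}
insert 67 → {39, 40, 44, 66, 67, 68, 71, 73, 74}
advance → 39; now {40, 44, 66, 67, 68, 71, 73, 74}
insert 46 → {40, 44, 46, 66, 67, 68, 71, 73, 74}
insert 43 → {40, 43, 44, 46, 66, 67, 68, 71, 73, 74}
insert 60 → {40, 43, 44, 46, 60, 66, 67, 68, 71, 73, 74}
insert 53 → {40, 43, 44, 46, 53, 60, 66, 67, 68, 71, 73, 74}
insert 50 → {40, 43, 44, 46, 50, 53, 60, 66, 67, 68, 71, 73, 74}
advance → 40; now {43, 44, 46, 50, 53, 60, 66, 67, 68, 71, 73, 74}

40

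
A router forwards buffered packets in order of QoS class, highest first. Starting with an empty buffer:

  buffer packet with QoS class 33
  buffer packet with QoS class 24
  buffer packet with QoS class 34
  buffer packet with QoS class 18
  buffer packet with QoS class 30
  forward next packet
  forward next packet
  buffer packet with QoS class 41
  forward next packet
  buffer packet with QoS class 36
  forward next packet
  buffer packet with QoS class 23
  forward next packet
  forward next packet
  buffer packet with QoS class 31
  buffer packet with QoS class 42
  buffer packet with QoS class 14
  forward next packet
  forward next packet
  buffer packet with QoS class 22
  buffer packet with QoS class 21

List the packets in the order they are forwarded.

34, 33, 41, 36, 30, 24, 42, 31

insert 33 → {33}
insert 24 → {33, 24}
insert 34 → {34, 33, 24}
insert 18 → {34, 33, 24, 18}
insert 30 → {34, 33, 30, 24, 18}
forward next packet → 34; now {33, 30, 24, 18}
forward next packet → 33; now {30, 24, 18}
insert 41 → {41, 30, 24, 18}
forward next packet → 41; now {30, 24, 18}
insert 36 → {36, 30, 24, 18}
forward next packet → 36; now {30, 24, 18}
insert 23 → {30, 24, 23, 18}
forward next packet → 30; now {24, 23, 18}
forward next packet → 24; now {23, 18}
insert 31 → {31, 23, 18}
insert 42 → {42, 31, 23, 18}
insert 14 → {42, 31, 23, 18, 14}
forward next packet → 42; now {31, 23, 18, 14}
forward next packet → 31; now {23, 18, 14}
insert 22 → {23, 22, 18, 14}
insert 21 → {23, 22, 21, 18, 14}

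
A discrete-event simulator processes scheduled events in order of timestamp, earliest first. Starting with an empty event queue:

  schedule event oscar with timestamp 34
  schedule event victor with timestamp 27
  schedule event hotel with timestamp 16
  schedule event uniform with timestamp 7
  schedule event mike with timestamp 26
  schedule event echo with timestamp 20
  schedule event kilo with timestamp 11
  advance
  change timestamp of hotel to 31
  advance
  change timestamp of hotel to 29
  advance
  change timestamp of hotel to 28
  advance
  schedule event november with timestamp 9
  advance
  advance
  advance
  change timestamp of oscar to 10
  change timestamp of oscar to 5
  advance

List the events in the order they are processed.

add oscar (timestamp 34) → {oscar:34}
add victor (timestamp 27) → {victor:27, oscar:34}
add hotel (timestamp 16) → {hotel:16, victor:27, oscar:34}
add uniform (timestamp 7) → {uniform:7, hotel:16, victor:27, oscar:34}
add mike (timestamp 26) → {uniform:7, hotel:16, mike:26, victor:27, oscar:34}
add echo (timestamp 20) → {uniform:7, hotel:16, echo:20, mike:26, victor:27, oscar:34}
add kilo (timestamp 11) → {uniform:7, kilo:11, hotel:16, echo:20, mike:26, victor:27, oscar:34}
advance → uniform; now {kilo:11, hotel:16, echo:20, mike:26, victor:27, oscar:34}
update hotel to timestamp 31 → {kilo:11, echo:20, mike:26, victor:27, hotel:31, oscar:34}
advance → kilo; now {echo:20, mike:26, victor:27, hotel:31, oscar:34}
update hotel to timestamp 29 → {echo:20, mike:26, victor:27, hotel:29, oscar:34}
advance → echo; now {mike:26, victor:27, hotel:29, oscar:34}
update hotel to timestamp 28 → {mike:26, victor:27, hotel:28, oscar:34}
advance → mike; now {victor:27, hotel:28, oscar:34}
add november (timestamp 9) → {november:9, victor:27, hotel:28, oscar:34}
advance → november; now {victor:27, hotel:28, oscar:34}
advance → victor; now {hotel:28, oscar:34}
advance → hotel; now {oscar:34}
update oscar to timestamp 10 → {oscar:10}
update oscar to timestamp 5 → {oscar:5}
advance → oscar; now {}

uniform, kilo, echo, mike, november, victor, hotel, oscar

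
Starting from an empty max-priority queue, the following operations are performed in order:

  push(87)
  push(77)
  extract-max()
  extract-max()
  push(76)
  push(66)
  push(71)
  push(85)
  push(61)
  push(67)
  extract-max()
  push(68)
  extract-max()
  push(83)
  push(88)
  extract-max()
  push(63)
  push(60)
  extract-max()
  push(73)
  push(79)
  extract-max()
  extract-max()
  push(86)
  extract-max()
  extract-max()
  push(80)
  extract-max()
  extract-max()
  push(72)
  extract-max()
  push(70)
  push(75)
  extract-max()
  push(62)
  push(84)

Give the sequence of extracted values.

87 → 77 → 85 → 76 → 88 → 83 → 79 → 73 → 86 → 71 → 80 → 68 → 72 → 75

insert 87 → {87}
insert 77 → {87, 77}
extract-max → 87; now {77}
extract-max → 77; now {}
insert 76 → {76}
insert 66 → {76, 66}
insert 71 → {76, 71, 66}
insert 85 → {85, 76, 71, 66}
insert 61 → {85, 76, 71, 66, 61}
insert 67 → {85, 76, 71, 67, 66, 61}
extract-max → 85; now {76, 71, 67, 66, 61}
insert 68 → {76, 71, 68, 67, 66, 61}
extract-max → 76; now {71, 68, 67, 66, 61}
insert 83 → {83, 71, 68, 67, 66, 61}
insert 88 → {88, 83, 71, 68, 67, 66, 61}
extract-max → 88; now {83, 71, 68, 67, 66, 61}
insert 63 → {83, 71, 68, 67, 66, 63, 61}
insert 60 → {83, 71, 68, 67, 66, 63, 61, 60}
extract-max → 83; now {71, 68, 67, 66, 63, 61, 60}
insert 73 → {73, 71, 68, 67, 66, 63, 61, 60}
insert 79 → {79, 73, 71, 68, 67, 66, 63, 61, 60}
extract-max → 79; now {73, 71, 68, 67, 66, 63, 61, 60}
extract-max → 73; now {71, 68, 67, 66, 63, 61, 60}
insert 86 → {86, 71, 68, 67, 66, 63, 61, 60}
extract-max → 86; now {71, 68, 67, 66, 63, 61, 60}
extract-max → 71; now {68, 67, 66, 63, 61, 60}
insert 80 → {80, 68, 67, 66, 63, 61, 60}
extract-max → 80; now {68, 67, 66, 63, 61, 60}
extract-max → 68; now {67, 66, 63, 61, 60}
insert 72 → {72, 67, 66, 63, 61, 60}
extract-max → 72; now {67, 66, 63, 61, 60}
insert 70 → {70, 67, 66, 63, 61, 60}
insert 75 → {75, 70, 67, 66, 63, 61, 60}
extract-max → 75; now {70, 67, 66, 63, 61, 60}
insert 62 → {70, 67, 66, 63, 62, 61, 60}
insert 84 → {84, 70, 67, 66, 63, 62, 61, 60}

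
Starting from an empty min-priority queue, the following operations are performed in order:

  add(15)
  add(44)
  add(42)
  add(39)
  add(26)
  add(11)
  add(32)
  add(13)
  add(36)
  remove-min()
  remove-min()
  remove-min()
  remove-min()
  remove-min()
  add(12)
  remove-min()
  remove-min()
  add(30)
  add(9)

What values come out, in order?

[11, 13, 15, 26, 32, 12, 36]

insert 15 → {15}
insert 44 → {15, 44}
insert 42 → {15, 42, 44}
insert 39 → {15, 39, 42, 44}
insert 26 → {15, 26, 39, 42, 44}
insert 11 → {11, 15, 26, 39, 42, 44}
insert 32 → {11, 15, 26, 32, 39, 42, 44}
insert 13 → {11, 13, 15, 26, 32, 39, 42, 44}
insert 36 → {11, 13, 15, 26, 32, 36, 39, 42, 44}
remove-min → 11; now {13, 15, 26, 32, 36, 39, 42, 44}
remove-min → 13; now {15, 26, 32, 36, 39, 42, 44}
remove-min → 15; now {26, 32, 36, 39, 42, 44}
remove-min → 26; now {32, 36, 39, 42, 44}
remove-min → 32; now {36, 39, 42, 44}
insert 12 → {12, 36, 39, 42, 44}
remove-min → 12; now {36, 39, 42, 44}
remove-min → 36; now {39, 42, 44}
insert 30 → {30, 39, 42, 44}
insert 9 → {9, 30, 39, 42, 44}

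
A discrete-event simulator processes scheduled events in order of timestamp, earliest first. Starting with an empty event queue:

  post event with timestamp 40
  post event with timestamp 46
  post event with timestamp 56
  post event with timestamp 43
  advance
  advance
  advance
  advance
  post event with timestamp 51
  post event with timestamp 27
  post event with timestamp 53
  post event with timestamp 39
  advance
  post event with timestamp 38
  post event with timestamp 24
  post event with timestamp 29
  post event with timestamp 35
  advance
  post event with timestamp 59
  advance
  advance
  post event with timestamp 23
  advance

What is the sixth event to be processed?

insert 40 → {40}
insert 46 → {40, 46}
insert 56 → {40, 46, 56}
insert 43 → {40, 43, 46, 56}
advance → 40; now {43, 46, 56}
advance → 43; now {46, 56}
advance → 46; now {56}
advance → 56; now {}
insert 51 → {51}
insert 27 → {27, 51}
insert 53 → {27, 51, 53}
insert 39 → {27, 39, 51, 53}
advance → 27; now {39, 51, 53}
insert 38 → {38, 39, 51, 53}
insert 24 → {24, 38, 39, 51, 53}
insert 29 → {24, 29, 38, 39, 51, 53}
insert 35 → {24, 29, 35, 38, 39, 51, 53}
advance → 24; now {29, 35, 38, 39, 51, 53}
insert 59 → {29, 35, 38, 39, 51, 53, 59}
advance → 29; now {35, 38, 39, 51, 53, 59}
advance → 35; now {38, 39, 51, 53, 59}
insert 23 → {23, 38, 39, 51, 53, 59}
advance → 23; now {38, 39, 51, 53, 59}

24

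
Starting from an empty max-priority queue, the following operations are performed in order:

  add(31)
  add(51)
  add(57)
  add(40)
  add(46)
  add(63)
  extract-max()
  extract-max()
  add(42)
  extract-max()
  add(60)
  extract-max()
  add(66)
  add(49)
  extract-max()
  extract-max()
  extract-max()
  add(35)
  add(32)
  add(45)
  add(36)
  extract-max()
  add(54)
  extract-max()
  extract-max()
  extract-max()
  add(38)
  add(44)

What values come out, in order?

63 → 57 → 51 → 60 → 66 → 49 → 46 → 45 → 54 → 42 → 40

insert 31 → {31}
insert 51 → {51, 31}
insert 57 → {57, 51, 31}
insert 40 → {57, 51, 40, 31}
insert 46 → {57, 51, 46, 40, 31}
insert 63 → {63, 57, 51, 46, 40, 31}
extract-max → 63; now {57, 51, 46, 40, 31}
extract-max → 57; now {51, 46, 40, 31}
insert 42 → {51, 46, 42, 40, 31}
extract-max → 51; now {46, 42, 40, 31}
insert 60 → {60, 46, 42, 40, 31}
extract-max → 60; now {46, 42, 40, 31}
insert 66 → {66, 46, 42, 40, 31}
insert 49 → {66, 49, 46, 42, 40, 31}
extract-max → 66; now {49, 46, 42, 40, 31}
extract-max → 49; now {46, 42, 40, 31}
extract-max → 46; now {42, 40, 31}
insert 35 → {42, 40, 35, 31}
insert 32 → {42, 40, 35, 32, 31}
insert 45 → {45, 42, 40, 35, 32, 31}
insert 36 → {45, 42, 40, 36, 35, 32, 31}
extract-max → 45; now {42, 40, 36, 35, 32, 31}
insert 54 → {54, 42, 40, 36, 35, 32, 31}
extract-max → 54; now {42, 40, 36, 35, 32, 31}
extract-max → 42; now {40, 36, 35, 32, 31}
extract-max → 40; now {36, 35, 32, 31}
insert 38 → {38, 36, 35, 32, 31}
insert 44 → {44, 38, 36, 35, 32, 31}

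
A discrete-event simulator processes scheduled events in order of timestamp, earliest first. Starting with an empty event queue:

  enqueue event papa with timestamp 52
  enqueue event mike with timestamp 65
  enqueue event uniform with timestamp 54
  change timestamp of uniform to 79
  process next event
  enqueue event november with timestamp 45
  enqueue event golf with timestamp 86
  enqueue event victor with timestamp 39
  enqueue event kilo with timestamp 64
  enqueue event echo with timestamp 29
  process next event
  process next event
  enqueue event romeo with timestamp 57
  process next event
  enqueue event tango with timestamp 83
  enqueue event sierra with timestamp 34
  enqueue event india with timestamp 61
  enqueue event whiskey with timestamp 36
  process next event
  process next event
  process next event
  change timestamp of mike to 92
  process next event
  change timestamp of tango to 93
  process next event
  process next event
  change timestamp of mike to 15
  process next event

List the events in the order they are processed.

[papa, echo, victor, november, sierra, whiskey, romeo, india, kilo, uniform, mike]

add papa (timestamp 52) → {papa:52}
add mike (timestamp 65) → {papa:52, mike:65}
add uniform (timestamp 54) → {papa:52, uniform:54, mike:65}
update uniform to timestamp 79 → {papa:52, mike:65, uniform:79}
process next event → papa; now {mike:65, uniform:79}
add november (timestamp 45) → {november:45, mike:65, uniform:79}
add golf (timestamp 86) → {november:45, mike:65, uniform:79, golf:86}
add victor (timestamp 39) → {victor:39, november:45, mike:65, uniform:79, golf:86}
add kilo (timestamp 64) → {victor:39, november:45, kilo:64, mike:65, uniform:79, golf:86}
add echo (timestamp 29) → {echo:29, victor:39, november:45, kilo:64, mike:65, uniform:79, golf:86}
process next event → echo; now {victor:39, november:45, kilo:64, mike:65, uniform:79, golf:86}
process next event → victor; now {november:45, kilo:64, mike:65, uniform:79, golf:86}
add romeo (timestamp 57) → {november:45, romeo:57, kilo:64, mike:65, uniform:79, golf:86}
process next event → november; now {romeo:57, kilo:64, mike:65, uniform:79, golf:86}
add tango (timestamp 83) → {romeo:57, kilo:64, mike:65, uniform:79, tango:83, golf:86}
add sierra (timestamp 34) → {sierra:34, romeo:57, kilo:64, mike:65, uniform:79, tango:83, golf:86}
add india (timestamp 61) → {sierra:34, romeo:57, india:61, kilo:64, mike:65, uniform:79, tango:83, golf:86}
add whiskey (timestamp 36) → {sierra:34, whiskey:36, romeo:57, india:61, kilo:64, mike:65, uniform:79, tango:83, golf:86}
process next event → sierra; now {whiskey:36, romeo:57, india:61, kilo:64, mike:65, uniform:79, tango:83, golf:86}
process next event → whiskey; now {romeo:57, india:61, kilo:64, mike:65, uniform:79, tango:83, golf:86}
process next event → romeo; now {india:61, kilo:64, mike:65, uniform:79, tango:83, golf:86}
update mike to timestamp 92 → {india:61, kilo:64, uniform:79, tango:83, golf:86, mike:92}
process next event → india; now {kilo:64, uniform:79, tango:83, golf:86, mike:92}
update tango to timestamp 93 → {kilo:64, uniform:79, golf:86, mike:92, tango:93}
process next event → kilo; now {uniform:79, golf:86, mike:92, tango:93}
process next event → uniform; now {golf:86, mike:92, tango:93}
update mike to timestamp 15 → {mike:15, golf:86, tango:93}
process next event → mike; now {golf:86, tango:93}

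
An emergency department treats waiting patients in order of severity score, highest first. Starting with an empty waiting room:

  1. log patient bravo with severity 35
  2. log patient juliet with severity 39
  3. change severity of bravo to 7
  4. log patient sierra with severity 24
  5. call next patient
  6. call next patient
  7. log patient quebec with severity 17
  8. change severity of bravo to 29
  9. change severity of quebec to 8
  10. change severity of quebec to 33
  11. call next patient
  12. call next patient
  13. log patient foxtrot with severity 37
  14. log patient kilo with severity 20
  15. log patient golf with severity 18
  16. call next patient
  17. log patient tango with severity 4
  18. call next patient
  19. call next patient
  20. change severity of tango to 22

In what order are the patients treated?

add bravo (severity 35) → {bravo:35}
add juliet (severity 39) → {juliet:39, bravo:35}
update bravo to severity 7 → {juliet:39, bravo:7}
add sierra (severity 24) → {juliet:39, sierra:24, bravo:7}
call next patient → juliet; now {sierra:24, bravo:7}
call next patient → sierra; now {bravo:7}
add quebec (severity 17) → {quebec:17, bravo:7}
update bravo to severity 29 → {bravo:29, quebec:17}
update quebec to severity 8 → {bravo:29, quebec:8}
update quebec to severity 33 → {quebec:33, bravo:29}
call next patient → quebec; now {bravo:29}
call next patient → bravo; now {}
add foxtrot (severity 37) → {foxtrot:37}
add kilo (severity 20) → {foxtrot:37, kilo:20}
add golf (severity 18) → {foxtrot:37, kilo:20, golf:18}
call next patient → foxtrot; now {kilo:20, golf:18}
add tango (severity 4) → {kilo:20, golf:18, tango:4}
call next patient → kilo; now {golf:18, tango:4}
call next patient → golf; now {tango:4}
update tango to severity 22 → {tango:22}

juliet, sierra, quebec, bravo, foxtrot, kilo, golf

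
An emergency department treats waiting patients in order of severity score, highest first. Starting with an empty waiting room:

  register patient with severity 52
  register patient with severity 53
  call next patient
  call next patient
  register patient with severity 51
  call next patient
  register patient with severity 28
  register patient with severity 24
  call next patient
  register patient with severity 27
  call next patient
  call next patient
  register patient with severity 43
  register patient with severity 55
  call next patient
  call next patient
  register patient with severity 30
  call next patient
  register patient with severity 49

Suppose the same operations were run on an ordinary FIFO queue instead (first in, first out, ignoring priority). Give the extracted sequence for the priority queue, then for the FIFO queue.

insert 52 → {52}
insert 53 → {53, 52}
call next patient → 53; now {52}
call next patient → 52; now {}
insert 51 → {51}
call next patient → 51; now {}
insert 28 → {28}
insert 24 → {28, 24}
call next patient → 28; now {24}
insert 27 → {27, 24}
call next patient → 27; now {24}
call next patient → 24; now {}
insert 43 → {43}
insert 55 → {55, 43}
call next patient → 55; now {43}
call next patient → 43; now {}
insert 30 → {30}
call next patient → 30; now {}
insert 49 → {49}

priority queue: 53, 52, 51, 28, 27, 24, 55, 43, 30; FIFO queue: 52, 53, 51, 28, 24, 27, 43, 55, 30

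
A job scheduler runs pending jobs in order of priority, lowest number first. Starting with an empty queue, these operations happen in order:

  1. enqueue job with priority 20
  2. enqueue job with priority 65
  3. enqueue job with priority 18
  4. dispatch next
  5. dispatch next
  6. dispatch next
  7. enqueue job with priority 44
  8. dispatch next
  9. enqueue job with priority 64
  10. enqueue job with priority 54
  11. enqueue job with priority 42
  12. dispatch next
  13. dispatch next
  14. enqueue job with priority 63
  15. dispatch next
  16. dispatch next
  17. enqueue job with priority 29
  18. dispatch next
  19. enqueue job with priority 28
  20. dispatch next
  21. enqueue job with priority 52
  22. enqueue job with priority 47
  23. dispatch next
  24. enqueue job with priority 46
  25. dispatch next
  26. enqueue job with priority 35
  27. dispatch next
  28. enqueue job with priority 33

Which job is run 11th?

47

insert 20 → {20}
insert 65 → {20, 65}
insert 18 → {18, 20, 65}
dispatch next → 18; now {20, 65}
dispatch next → 20; now {65}
dispatch next → 65; now {}
insert 44 → {44}
dispatch next → 44; now {}
insert 64 → {64}
insert 54 → {54, 64}
insert 42 → {42, 54, 64}
dispatch next → 42; now {54, 64}
dispatch next → 54; now {64}
insert 63 → {63, 64}
dispatch next → 63; now {64}
dispatch next → 64; now {}
insert 29 → {29}
dispatch next → 29; now {}
insert 28 → {28}
dispatch next → 28; now {}
insert 52 → {52}
insert 47 → {47, 52}
dispatch next → 47; now {52}
insert 46 → {46, 52}
dispatch next → 46; now {52}
insert 35 → {35, 52}
dispatch next → 35; now {52}
insert 33 → {33, 52}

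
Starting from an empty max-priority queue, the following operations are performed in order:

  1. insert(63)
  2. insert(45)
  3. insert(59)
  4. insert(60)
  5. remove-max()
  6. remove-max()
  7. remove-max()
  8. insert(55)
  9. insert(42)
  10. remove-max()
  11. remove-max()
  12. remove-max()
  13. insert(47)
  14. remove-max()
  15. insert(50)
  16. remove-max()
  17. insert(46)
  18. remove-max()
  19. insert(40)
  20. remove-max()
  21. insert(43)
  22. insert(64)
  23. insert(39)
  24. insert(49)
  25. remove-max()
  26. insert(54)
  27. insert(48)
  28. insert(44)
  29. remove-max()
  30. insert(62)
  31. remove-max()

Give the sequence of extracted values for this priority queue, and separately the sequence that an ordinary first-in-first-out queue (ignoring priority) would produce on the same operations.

priority queue: [63, 60, 59, 55, 45, 42, 47, 50, 46, 40, 64, 54, 62]; FIFO queue: 63 → 45 → 59 → 60 → 55 → 42 → 47 → 50 → 46 → 40 → 43 → 64 → 39

insert 63 → {63}
insert 45 → {63, 45}
insert 59 → {63, 59, 45}
insert 60 → {63, 60, 59, 45}
remove-max → 63; now {60, 59, 45}
remove-max → 60; now {59, 45}
remove-max → 59; now {45}
insert 55 → {55, 45}
insert 42 → {55, 45, 42}
remove-max → 55; now {45, 42}
remove-max → 45; now {42}
remove-max → 42; now {}
insert 47 → {47}
remove-max → 47; now {}
insert 50 → {50}
remove-max → 50; now {}
insert 46 → {46}
remove-max → 46; now {}
insert 40 → {40}
remove-max → 40; now {}
insert 43 → {43}
insert 64 → {64, 43}
insert 39 → {64, 43, 39}
insert 49 → {64, 49, 43, 39}
remove-max → 64; now {49, 43, 39}
insert 54 → {54, 49, 43, 39}
insert 48 → {54, 49, 48, 43, 39}
insert 44 → {54, 49, 48, 44, 43, 39}
remove-max → 54; now {49, 48, 44, 43, 39}
insert 62 → {62, 49, 48, 44, 43, 39}
remove-max → 62; now {49, 48, 44, 43, 39}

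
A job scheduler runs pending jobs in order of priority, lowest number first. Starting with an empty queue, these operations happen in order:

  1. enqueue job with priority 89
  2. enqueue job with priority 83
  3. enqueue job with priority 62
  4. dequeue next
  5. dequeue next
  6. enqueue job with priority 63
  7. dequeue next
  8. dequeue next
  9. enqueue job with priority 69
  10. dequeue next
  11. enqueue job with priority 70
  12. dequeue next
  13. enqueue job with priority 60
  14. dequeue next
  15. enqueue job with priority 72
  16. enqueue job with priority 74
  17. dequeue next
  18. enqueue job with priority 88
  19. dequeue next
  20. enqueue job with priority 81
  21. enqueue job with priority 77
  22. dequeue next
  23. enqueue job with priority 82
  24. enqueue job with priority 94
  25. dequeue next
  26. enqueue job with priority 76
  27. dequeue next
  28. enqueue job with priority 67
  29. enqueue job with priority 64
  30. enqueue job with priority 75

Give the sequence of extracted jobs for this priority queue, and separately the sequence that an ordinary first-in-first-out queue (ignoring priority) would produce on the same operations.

insert 89 → {89}
insert 83 → {83, 89}
insert 62 → {62, 83, 89}
dequeue next → 62; now {83, 89}
dequeue next → 83; now {89}
insert 63 → {63, 89}
dequeue next → 63; now {89}
dequeue next → 89; now {}
insert 69 → {69}
dequeue next → 69; now {}
insert 70 → {70}
dequeue next → 70; now {}
insert 60 → {60}
dequeue next → 60; now {}
insert 72 → {72}
insert 74 → {72, 74}
dequeue next → 72; now {74}
insert 88 → {74, 88}
dequeue next → 74; now {88}
insert 81 → {81, 88}
insert 77 → {77, 81, 88}
dequeue next → 77; now {81, 88}
insert 82 → {81, 82, 88}
insert 94 → {81, 82, 88, 94}
dequeue next → 81; now {82, 88, 94}
insert 76 → {76, 82, 88, 94}
dequeue next → 76; now {82, 88, 94}
insert 67 → {67, 82, 88, 94}
insert 64 → {64, 67, 82, 88, 94}
insert 75 → {64, 67, 75, 82, 88, 94}

priority queue: 62 → 83 → 63 → 89 → 69 → 70 → 60 → 72 → 74 → 77 → 81 → 76; FIFO queue: [89, 83, 62, 63, 69, 70, 60, 72, 74, 88, 81, 77]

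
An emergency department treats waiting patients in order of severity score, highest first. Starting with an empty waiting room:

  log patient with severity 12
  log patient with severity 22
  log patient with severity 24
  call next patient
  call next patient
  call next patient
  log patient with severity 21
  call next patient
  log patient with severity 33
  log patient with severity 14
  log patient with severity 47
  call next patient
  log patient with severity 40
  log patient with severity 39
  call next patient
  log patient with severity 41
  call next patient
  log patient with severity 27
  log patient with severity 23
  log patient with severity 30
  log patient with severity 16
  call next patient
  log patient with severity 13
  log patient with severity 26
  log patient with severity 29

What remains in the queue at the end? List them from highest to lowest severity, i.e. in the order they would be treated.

[33, 30, 29, 27, 26, 23, 16, 14, 13]

insert 12 → {12}
insert 22 → {22, 12}
insert 24 → {24, 22, 12}
call next patient → 24; now {22, 12}
call next patient → 22; now {12}
call next patient → 12; now {}
insert 21 → {21}
call next patient → 21; now {}
insert 33 → {33}
insert 14 → {33, 14}
insert 47 → {47, 33, 14}
call next patient → 47; now {33, 14}
insert 40 → {40, 33, 14}
insert 39 → {40, 39, 33, 14}
call next patient → 40; now {39, 33, 14}
insert 41 → {41, 39, 33, 14}
call next patient → 41; now {39, 33, 14}
insert 27 → {39, 33, 27, 14}
insert 23 → {39, 33, 27, 23, 14}
insert 30 → {39, 33, 30, 27, 23, 14}
insert 16 → {39, 33, 30, 27, 23, 16, 14}
call next patient → 39; now {33, 30, 27, 23, 16, 14}
insert 13 → {33, 30, 27, 23, 16, 14, 13}
insert 26 → {33, 30, 27, 26, 23, 16, 14, 13}
insert 29 → {33, 30, 29, 27, 26, 23, 16, 14, 13}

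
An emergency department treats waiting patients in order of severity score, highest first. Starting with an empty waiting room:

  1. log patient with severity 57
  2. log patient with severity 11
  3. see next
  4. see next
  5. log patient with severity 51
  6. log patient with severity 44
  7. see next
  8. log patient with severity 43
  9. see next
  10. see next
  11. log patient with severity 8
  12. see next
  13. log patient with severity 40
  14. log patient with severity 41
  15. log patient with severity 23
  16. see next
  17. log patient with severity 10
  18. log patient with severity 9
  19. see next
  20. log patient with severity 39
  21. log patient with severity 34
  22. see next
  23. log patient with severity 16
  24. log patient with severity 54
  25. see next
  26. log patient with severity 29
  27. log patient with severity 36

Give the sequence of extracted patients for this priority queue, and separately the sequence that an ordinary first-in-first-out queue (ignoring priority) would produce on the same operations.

insert 57 → {57}
insert 11 → {57, 11}
see next → 57; now {11}
see next → 11; now {}
insert 51 → {51}
insert 44 → {51, 44}
see next → 51; now {44}
insert 43 → {44, 43}
see next → 44; now {43}
see next → 43; now {}
insert 8 → {8}
see next → 8; now {}
insert 40 → {40}
insert 41 → {41, 40}
insert 23 → {41, 40, 23}
see next → 41; now {40, 23}
insert 10 → {40, 23, 10}
insert 9 → {40, 23, 10, 9}
see next → 40; now {23, 10, 9}
insert 39 → {39, 23, 10, 9}
insert 34 → {39, 34, 23, 10, 9}
see next → 39; now {34, 23, 10, 9}
insert 16 → {34, 23, 16, 10, 9}
insert 54 → {54, 34, 23, 16, 10, 9}
see next → 54; now {34, 23, 16, 10, 9}
insert 29 → {34, 29, 23, 16, 10, 9}
insert 36 → {36, 34, 29, 23, 16, 10, 9}

priority queue: 57, 11, 51, 44, 43, 8, 41, 40, 39, 54; FIFO queue: 57, 11, 51, 44, 43, 8, 40, 41, 23, 10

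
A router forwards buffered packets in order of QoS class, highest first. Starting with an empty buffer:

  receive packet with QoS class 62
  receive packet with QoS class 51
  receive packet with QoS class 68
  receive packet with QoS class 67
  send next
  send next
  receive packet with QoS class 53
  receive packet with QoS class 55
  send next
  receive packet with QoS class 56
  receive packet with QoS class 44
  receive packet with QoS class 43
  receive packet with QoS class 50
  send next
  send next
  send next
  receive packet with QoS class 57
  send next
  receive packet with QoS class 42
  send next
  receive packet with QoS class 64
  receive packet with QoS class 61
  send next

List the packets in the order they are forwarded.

[68, 67, 62, 56, 55, 53, 57, 51, 64]

insert 62 → {62}
insert 51 → {62, 51}
insert 68 → {68, 62, 51}
insert 67 → {68, 67, 62, 51}
send next → 68; now {67, 62, 51}
send next → 67; now {62, 51}
insert 53 → {62, 53, 51}
insert 55 → {62, 55, 53, 51}
send next → 62; now {55, 53, 51}
insert 56 → {56, 55, 53, 51}
insert 44 → {56, 55, 53, 51, 44}
insert 43 → {56, 55, 53, 51, 44, 43}
insert 50 → {56, 55, 53, 51, 50, 44, 43}
send next → 56; now {55, 53, 51, 50, 44, 43}
send next → 55; now {53, 51, 50, 44, 43}
send next → 53; now {51, 50, 44, 43}
insert 57 → {57, 51, 50, 44, 43}
send next → 57; now {51, 50, 44, 43}
insert 42 → {51, 50, 44, 43, 42}
send next → 51; now {50, 44, 43, 42}
insert 64 → {64, 50, 44, 43, 42}
insert 61 → {64, 61, 50, 44, 43, 42}
send next → 64; now {61, 50, 44, 43, 42}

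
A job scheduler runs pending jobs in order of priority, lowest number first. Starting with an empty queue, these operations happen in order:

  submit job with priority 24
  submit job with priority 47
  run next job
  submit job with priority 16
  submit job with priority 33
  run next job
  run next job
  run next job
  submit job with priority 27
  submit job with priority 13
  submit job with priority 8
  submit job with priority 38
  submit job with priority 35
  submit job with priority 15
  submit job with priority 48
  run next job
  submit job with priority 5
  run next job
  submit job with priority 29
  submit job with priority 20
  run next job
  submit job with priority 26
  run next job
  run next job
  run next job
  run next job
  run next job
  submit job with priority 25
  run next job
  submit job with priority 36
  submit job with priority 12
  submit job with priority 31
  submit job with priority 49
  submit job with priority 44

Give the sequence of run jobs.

insert 24 → {24}
insert 47 → {24, 47}
run next job → 24; now {47}
insert 16 → {16, 47}
insert 33 → {16, 33, 47}
run next job → 16; now {33, 47}
run next job → 33; now {47}
run next job → 47; now {}
insert 27 → {27}
insert 13 → {13, 27}
insert 8 → {8, 13, 27}
insert 38 → {8, 13, 27, 38}
insert 35 → {8, 13, 27, 35, 38}
insert 15 → {8, 13, 15, 27, 35, 38}
insert 48 → {8, 13, 15, 27, 35, 38, 48}
run next job → 8; now {13, 15, 27, 35, 38, 48}
insert 5 → {5, 13, 15, 27, 35, 38, 48}
run next job → 5; now {13, 15, 27, 35, 38, 48}
insert 29 → {13, 15, 27, 29, 35, 38, 48}
insert 20 → {13, 15, 20, 27, 29, 35, 38, 48}
run next job → 13; now {15, 20, 27, 29, 35, 38, 48}
insert 26 → {15, 20, 26, 27, 29, 35, 38, 48}
run next job → 15; now {20, 26, 27, 29, 35, 38, 48}
run next job → 20; now {26, 27, 29, 35, 38, 48}
run next job → 26; now {27, 29, 35, 38, 48}
run next job → 27; now {29, 35, 38, 48}
run next job → 29; now {35, 38, 48}
insert 25 → {25, 35, 38, 48}
run next job → 25; now {35, 38, 48}
insert 36 → {35, 36, 38, 48}
insert 12 → {12, 35, 36, 38, 48}
insert 31 → {12, 31, 35, 36, 38, 48}
insert 49 → {12, 31, 35, 36, 38, 48, 49}
insert 44 → {12, 31, 35, 36, 38, 44, 48, 49}

24, 16, 33, 47, 8, 5, 13, 15, 20, 26, 27, 29, 25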